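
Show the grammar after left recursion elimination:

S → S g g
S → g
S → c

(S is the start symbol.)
S is directly left-recursive. The standard transformation for
  A → A α₁ | ... | A α_m | β₁ | ... | β_n
is
  A  → β₁ A' | ... | β_n A'
  A' → α₁ A' | ... | α_m A' | ε

S → g becomes S → g S'
S → c becomes S → c S'
S → S g g becomes S' → g g S'
Add S' → ε

Resulting grammar:
S → g S'
S → c S'
S' → g g S'
S' → ε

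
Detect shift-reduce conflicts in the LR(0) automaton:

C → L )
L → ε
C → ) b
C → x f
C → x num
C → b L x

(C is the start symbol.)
Augment with C' → C and build the canonical LR(0) collection (I0 = CLOSURE({[C' → . C]}), then GOTO on every symbol after a dot until no new states appear). It has 12 states:
  I0: { [C → . ) b], [C → . L )], [C → . b L x], [C → . x f], [C → . x num], [C' → . C], [L → .] }  — shift, reduce
  I1: { [C → ) . b] }  — shift
  I2: { [C' → C .] }  — accept
  I3: { [C → L . )] }  — shift
  I4: { [C → b . L x], [L → .] }  — reduce
  I5: { [C → x . f], [C → x . num] }  — shift
  I6: { [C → x f .] }  — reduce
  I7: { [C → x num .] }  — reduce
  I8: { [C → b L . x] }  — shift
  I9: { [C → b L x .] }  — reduce
  I10: { [C → L ) .] }  — reduce
  I11: { [C → ) b .] }  — reduce

I0 contains reduce item [L → .] and shift items [C → . ) b], [C → . b L x], [C → . x f], [C → . x num] — shift-reduce conflict.

Answer: Yes — I0: [L → .] vs [C → . ) b]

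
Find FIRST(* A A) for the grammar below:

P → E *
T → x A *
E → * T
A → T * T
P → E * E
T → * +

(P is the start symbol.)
{ '*' }

To compute FIRST(* A A), process the symbols left to right:
Symbol * is a terminal. Add '*' and stop.
FIRST(* A A) = { '*' }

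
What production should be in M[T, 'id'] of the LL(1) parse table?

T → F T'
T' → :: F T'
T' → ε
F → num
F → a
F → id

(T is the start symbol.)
To find M[T, 'id'], we find productions for T where 'id' is in the predict set (PREDICT(N → α) = (FIRST(α) \ {ε}) ∪ (FOLLOW(N) if α ⇒* ε)).

Relevant sets:
  FIRST(F) = { 'a', 'id', 'num' }

T → F T': PREDICT = { 'a', 'id', 'num' }
  'id' is in predict set, so this production goes in M[T, 'id']

M[T, 'id'] = T → F T'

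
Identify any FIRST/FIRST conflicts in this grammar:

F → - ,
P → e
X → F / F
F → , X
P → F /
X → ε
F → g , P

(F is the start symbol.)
A FIRST/FIRST conflict occurs when two productions N → α and N → β for the same non-terminal have FIRST(α) ∩ FIRST(β) ≠ ∅ (with ε ∈ FIRST of a nullable right-hand side, so two nullable alternatives also conflict).

FIRST sets of the non-terminals at (or reachable through a nullable prefix from) the front of some alternative:
  FIRST(F) = { ',', '-', 'g' }

Productions for F:
  F → - ,: FIRST = { '-' }
  F → , X: FIRST = { ',' }
  F → g , P: FIRST = { 'g' }
Productions for P:
  P → e: FIRST = { 'e' }
  P → F /: FIRST = { ',', '-', 'g' }
Productions for X:
  X → F / F: FIRST = { ',', '-', 'g' }
  X → ε: FIRST = { ε }

All alternatives of each non-terminal have pairwise disjoint FIRST sets.

Answer: No FIRST/FIRST conflicts.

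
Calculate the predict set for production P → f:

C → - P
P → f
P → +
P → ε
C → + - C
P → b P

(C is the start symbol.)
{ 'f' }

PREDICT(P → f) = (FIRST(RHS) \ {ε}) ∪ (FOLLOW(P) if ε ∈ FIRST(RHS), i.e. RHS ⇒* ε)
FIRST(f) = { 'f' }
ε ∉ FIRST(f), so FOLLOW(P) is not added.
PREDICT(P → f) = { 'f' }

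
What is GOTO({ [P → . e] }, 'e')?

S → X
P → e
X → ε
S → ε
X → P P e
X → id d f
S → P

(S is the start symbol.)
{ [P → e .] }

GOTO(I, 'e') = CLOSURE({ [A → αX.β] : [A → α.Xβ] ∈ I, X = 'e' })

Items with dot before 'e', with the dot advanced:
  [P → . e] → [P → e .]
Closure adds nothing (no advanced item has the dot before a non-terminal).

GOTO = { [P → e .] }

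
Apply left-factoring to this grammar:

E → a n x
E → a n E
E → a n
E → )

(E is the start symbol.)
E → a n E'
E' → x
E' → E
E' → ε
E → )

Left-factoring transforms A → αβ₁ | αβ₂ into A → αA' and A' → β₁ | β₂
(α is the longest common prefix among the alternatives). Repeat until
no nonterminal has two alternatives with a common prefix.

Round 1: E has alternatives sharing prefix 'a n'. Introduce E': E → a n E'
  Add: E' → x
  Add: E' → E
  Add: E' → ε

No remaining common prefixes — done.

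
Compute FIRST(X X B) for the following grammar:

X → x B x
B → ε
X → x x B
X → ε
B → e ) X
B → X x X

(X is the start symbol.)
FIRST sets of the non-terminals involved (from the grammar, by fixed-point iteration):
  FIRST(X) = { 'x', ε }
  FIRST(B) = { 'e', 'x', ε }

To compute FIRST(X X B), process the symbols left to right:
Symbol X is a non-terminal. Add FIRST(X) \ {ε} = { 'x' }
X is nullable (ε ∈ FIRST(X)), continue to the next symbol.
Symbol X is a non-terminal. Add FIRST(X) \ {ε} = { 'x' }
X is nullable (ε ∈ FIRST(X)), continue to the next symbol.
Symbol B is a non-terminal. Add FIRST(B) \ {ε} = { 'e', 'x' }
B is nullable (ε ∈ FIRST(B)), continue to the next symbol.
All symbols are nullable, so ε is in the result.
FIRST(X X B) = { 'e', 'x', ε }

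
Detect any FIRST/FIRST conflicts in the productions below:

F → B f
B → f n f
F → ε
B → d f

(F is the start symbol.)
A FIRST/FIRST conflict occurs when two productions N → α and N → β for the same non-terminal have FIRST(α) ∩ FIRST(β) ≠ ∅ (with ε ∈ FIRST of a nullable right-hand side, so two nullable alternatives also conflict).

FIRST sets of the non-terminals at (or reachable through a nullable prefix from) the front of some alternative:
  FIRST(B) = { 'd', 'f' }

Productions for F:
  F → B f: FIRST = { 'd', 'f' }
  F → ε: FIRST = { ε }
Productions for B:
  B → f n f: FIRST = { 'f' }
  B → d f: FIRST = { 'd' }

All alternatives of each non-terminal have pairwise disjoint FIRST sets.

Answer: No FIRST/FIRST conflicts.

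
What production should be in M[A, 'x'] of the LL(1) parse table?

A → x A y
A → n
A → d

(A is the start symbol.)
A → x A y

To find M[A, 'x'], we find productions for A where 'x' is in the predict set (PREDICT(N → α) = (FIRST(α) \ {ε}) ∪ (FOLLOW(N) if α ⇒* ε)).

A → x A y: PREDICT = { 'x' }
  'x' is in predict set, so this production goes in M[A, 'x']
A → n: PREDICT = { 'n' }
A → d: PREDICT = { 'd' }

M[A, 'x'] = A → x A y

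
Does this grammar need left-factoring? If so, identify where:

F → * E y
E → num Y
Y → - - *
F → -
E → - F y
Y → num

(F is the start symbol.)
Left-factoring is needed when two productions for the same non-terminal
share a common prefix on the right-hand side.

Productions for F:
  F → * E y
  F → -
Productions for E:
  E → num Y
  E → - F y
Productions for Y:
  Y → - - *
  Y → num

No common prefixes found.

Answer: No, left-factoring is not needed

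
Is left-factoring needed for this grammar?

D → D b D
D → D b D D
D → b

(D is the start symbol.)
Yes, D has productions with common prefix 'D b D'

Left-factoring is needed when two productions for the same non-terminal
share a common prefix on the right-hand side.

Productions for D:
  D → D b D
  D → D b D D
  D → b

Found common prefix 'D b D' in productions for D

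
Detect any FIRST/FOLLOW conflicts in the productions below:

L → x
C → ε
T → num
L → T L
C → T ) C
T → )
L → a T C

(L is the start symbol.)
Nullable non-terminals: C.
FIRST sets used below: FIRST(T) = { ')', 'num' }

C: nullable alternative(s) C → ε; FOLLOW(C) = { $ }
  C → ε: FIRST \ {ε} = { } — this is the only nullable alternative, skip
  C → T ) C: FIRST \ {ε} = { ')', 'num' } — disjoint from FOLLOW(C)

L, T have no nullable alternative, so no FIRST/FOLLOW check is needed there.

No FIRST/FOLLOW conflicts found.

Answer: No FIRST/FOLLOW conflicts.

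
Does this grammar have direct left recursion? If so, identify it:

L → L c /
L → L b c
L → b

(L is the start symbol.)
Yes, L is left-recursive

Direct left recursion occurs when N → N α for some non-terminal N (the right-hand side begins with the left-hand side itself).

L → L c /: LEFT RECURSIVE (starts with L)
L → L b c: LEFT RECURSIVE (starts with L)
L → b: starts with b

The grammar has direct left recursion on: L.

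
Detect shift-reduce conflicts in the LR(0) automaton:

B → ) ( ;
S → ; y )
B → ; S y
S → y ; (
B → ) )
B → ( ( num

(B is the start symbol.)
No shift-reduce conflicts

Augment with B' → B and build the canonical LR(0) collection (I0 = CLOSURE({[B' → . B]}), then GOTO on every symbol after a dot until no new states appear). It has 18 states:
  I0: { [B → . ( ( num], [B → . ) ( ;], [B → . ) )], [B → . ; S y], [B' → . B] }  — shift
  I1: { [B → ( . ( num] }  — shift
  I2: { [B → ) . ( ;], [B → ) . )] }  — shift
  I3: { [B → ; . S y], [S → . ; y )], [S → . y ; (] }  — shift
  I4: { [B' → B .] }  — accept
  I5: { [S → ; . y )] }  — shift
  I6: { [B → ; S . y] }  — shift
  I7: { [S → y . ; (] }  — shift
  I8: { [S → y ; . (] }  — shift
  I9: { [S → y ; ( .] }  — reduce
  I10: { [B → ; S y .] }  — reduce
  I11: { [S → ; y . )] }  — shift
  I12: { [S → ; y ) .] }  — reduce
  I13: { [B → ) ( . ;] }  — shift
  I14: { [B → ) ) .] }  — reduce
  I15: { [B → ) ( ; .] }  — reduce
  I16: { [B → ( ( . num] }  — shift
  I17: { [B → ( ( num .] }  — reduce

No state contains both a complete item and a shift item.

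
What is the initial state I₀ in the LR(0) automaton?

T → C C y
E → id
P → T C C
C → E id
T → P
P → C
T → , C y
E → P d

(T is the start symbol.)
{ [C → . E id], [E → . P d], [E → . id], [P → . C], [P → . T C C], [T → . , C y], [T → . C C y], [T → . P], [T' → . T] }

First, augment the grammar with T' → T
I₀ = CLOSURE({ [T' → . T] }):
  [T' → . T] has the dot before T: add [T → . C C y], [T → . P], [T → . , C y]
  [T → . C C y] has the dot before C: add [C → . E id]
  [T → . P] has the dot before P: add [P → . T C C], [P → . C]
  [C → . E id] has the dot before E: add [E → . id], [E → . P d]
No further items can be added.

I₀ = { [C → . E id], [E → . P d], [E → . id], [P → . C], [P → . T C C], [T → . , C y], [T → . C C y], [T → . P], [T' → . T] }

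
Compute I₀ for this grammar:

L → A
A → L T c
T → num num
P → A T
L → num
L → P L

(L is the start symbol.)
First, augment the grammar with L' → L
I₀ = CLOSURE({ [L' → . L] }):
  [L' → . L] has the dot before L: add [L → . A], [L → . num], [L → . P L]
  [L → . A] has the dot before A: add [A → . L T c]
  [L → . P L] has the dot before P: add [P → . A T]
No further items can be added.

I₀ = { [A → . L T c], [L → . A], [L → . P L], [L → . num], [L' → . L], [P → . A T] }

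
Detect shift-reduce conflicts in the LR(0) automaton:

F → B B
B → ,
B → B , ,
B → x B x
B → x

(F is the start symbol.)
Augment with F' → F and build the canonical LR(0) collection (I0 = CLOSURE({[F' → . F]}), then GOTO on every symbol after a dot until no new states appear). It has 11 states:
  I0: { [B → . ,], [B → . B , ,], [B → . x B x], [B → . x], [F → . B B], [F' → . F] }  — shift
  I1: { [B → , .] }  — reduce
  I2: { [B → . ,], [B → . B , ,], [B → . x B x], [B → . x], [B → B . , ,], [F → B . B] }  — shift
  I3: { [F' → F .] }  — accept
  I4: { [B → . ,], [B → . B , ,], [B → . x B x], [B → . x], [B → x . B x], [B → x .] }  — shift, reduce
  I5: { [B → B . , ,], [B → x B . x] }  — shift
  I6: { [B → B , . ,] }  — shift
  I7: { [B → x B x .] }  — reduce
  I8: { [B → B , , .] }  — reduce
  I9: { [B → , .], [B → B , . ,] }  — shift, reduce
  I10: { [B → B . , ,], [F → B B .] }  — shift, reduce

I4 contains reduce item [B → x .] and shift items [B → . ,], [B → . x], [B → . x B x] — shift-reduce conflict.
I9 contains reduce item [B → , .] and shift item [B → B , . ,] — shift-reduce conflict.
I10 contains reduce item [F → B B .] and shift item [B → B . , ,] — shift-reduce conflict.

Answer: Yes — I4: [B → x .] vs [B → . ,]; I9: [B → , .] vs [B → B , . ,]; I10: [F → B B .] vs [B → B . , ,]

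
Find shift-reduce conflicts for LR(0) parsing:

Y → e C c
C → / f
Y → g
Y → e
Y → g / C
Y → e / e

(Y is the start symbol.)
Augment with Y' → Y and build the canonical LR(0) collection (I0 = CLOSURE({[Y' → . Y]}), then GOTO on every symbol after a dot until no new states appear). It has 12 states:
  I0: { [Y → . e / e], [Y → . e C c], [Y → . e], [Y → . g / C], [Y → . g], [Y' → . Y] }  — shift
  I1: { [Y' → Y .] }  — accept
  I2: { [C → . / f], [Y → e . / e], [Y → e . C c], [Y → e .] }  — shift, reduce
  I3: { [Y → g . / C], [Y → g .] }  — shift, reduce
  I4: { [C → . / f], [Y → g / . C] }  — shift
  I5: { [C → / . f] }  — shift
  I6: { [Y → g / C .] }  — reduce
  I7: { [C → / f .] }  — reduce
  I8: { [C → / . f], [Y → e / . e] }  — shift
  I9: { [Y → e C . c] }  — shift
  I10: { [Y → e C c .] }  — reduce
  I11: { [Y → e / e .] }  — reduce

I2 contains reduce item [Y → e .] and shift items [C → . / f], [Y → e . / e] — shift-reduce conflict.
I3 contains reduce item [Y → g .] and shift item [Y → g . / C] — shift-reduce conflict.

Answer: Yes — I2: [Y → e .] vs [C → . / f]; I3: [Y → g .] vs [Y → g . / C]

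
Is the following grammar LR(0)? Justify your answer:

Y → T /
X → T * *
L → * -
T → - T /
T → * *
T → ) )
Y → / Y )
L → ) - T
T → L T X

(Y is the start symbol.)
A grammar is LR(0) if no state in the canonical LR(0) collection has:
  - both a shift item (dot before a terminal) and a complete item (shift-reduce conflict), or
  - two or more complete items (reduce-reduce conflict; the accept item [Y' → Y .] counts as a complete item here).

Augment with Y' → Y and build the canonical LR(0) collection (I0 = CLOSURE({[Y' → . Y]}), then GOTO on every symbol after a dot until no new states appear). It has 23 states:
  I0: { [L → . ) - T], [L → . * -], [T → . ) )], [T → . * *], [T → . - T /], [T → . L T X], [Y → . / Y )], [Y → . T /], [Y' → . Y] }  — shift
  I1: { [L → ) . - T], [T → ) . )] }  — shift
  I2: { [L → * . -], [T → * . *] }  — shift
  I3: { [L → . ) - T], [L → . * -], [T → - . T /], [T → . ) )], [T → . * *], [T → . - T /], [T → . L T X] }  — shift
  I4: { [L → . ) - T], [L → . * -], [T → . ) )], [T → . * *], [T → . - T /], [T → . L T X], [Y → . / Y )], [Y → . T /], [Y → / . Y )] }  — shift
  I5: { [L → . ) - T], [L → . * -], [T → . ) )], [T → . * *], [T → . - T /], [T → . L T X], [T → L . T X] }  — shift
  I6: { [Y → T . /] }  — shift
  I7: { [Y' → Y .] }  — accept
  I8: { [Y → T / .] }  — reduce
  I9: { [L → . ) - T], [L → . * -], [T → . ) )], [T → . * *], [T → . - T /], [T → . L T X], [T → L T . X], [X → . T * *] }  — shift
  I10: { [X → T . * *] }  — shift
  I11: { [T → L T X .] }  — reduce
  I12: { [X → T * . *] }  — shift
  I13: { [X → T * * .] }  — reduce
  I14: { [Y → / Y . )] }  — shift
  I15: { [Y → / Y ) .] }  — reduce
  I16: { [T → - T . /] }  — shift
  I17: { [T → - T / .] }  — reduce
  I18: { [T → * * .] }  — reduce
  I19: { [L → * - .] }  — reduce
  I20: { [T → ) ) .] }  — reduce
  I21: { [L → ) - . T], [L → . ) - T], [L → . * -], [T → . ) )], [T → . * *], [T → . - T /], [T → . L T X] }  — shift
  I22: { [L → ) - T .] }  — reduce

Every state is either a pure shift/goto state or contains exactly one complete item and nothing to shift — no conflicts. The grammar is LR(0).

Answer: Yes, the grammar is LR(0)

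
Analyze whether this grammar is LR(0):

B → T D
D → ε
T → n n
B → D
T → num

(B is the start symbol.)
No. Shift-reduce conflict between [D → .] and [T → . n n]

A grammar is LR(0) if no state in the canonical LR(0) collection has:
  - both a shift item (dot before a terminal) and a complete item (shift-reduce conflict), or
  - two or more complete items (reduce-reduce conflict; the accept item [B' → B .] counts as a complete item here).

Augment with B' → B and build the canonical LR(0) collection (I0 = CLOSURE({[B' → . B]}), then GOTO on every symbol after a dot until no new states appear). It has 8 states:
  I0: { [B → . D], [B → . T D], [B' → . B], [D → .], [T → . n n], [T → . num] }  — shift, reduce
  I1: { [B' → B .] }  — accept
  I2: { [B → D .] }  — reduce
  I3: { [B → T . D], [D → .] }  — reduce
  I4: { [T → n . n] }  — shift
  I5: { [T → num .] }  — reduce
  I6: { [T → n n .] }  — reduce
  I7: { [B → T D .] }  — reduce

Conflict in state I0:
  Shift-reduce conflict between [D → .] and [T → . n n]
So the grammar is NOT LR(0).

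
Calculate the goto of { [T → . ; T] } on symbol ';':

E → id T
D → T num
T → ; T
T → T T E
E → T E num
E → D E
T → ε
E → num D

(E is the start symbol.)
GOTO(I, ';') = CLOSURE({ [A → αX.β] : [A → α.Xβ] ∈ I, X = ';' })

Items with dot before ';', with the dot advanced:
  [T → . ; T] → [T → ; . T]
Closure of the advanced items:
  [T → ; . T] has the dot before T: add [T → . ; T], [T → . T T E], [T → .]

GOTO = { [T → . ; T], [T → . T T E], [T → .], [T → ; . T] }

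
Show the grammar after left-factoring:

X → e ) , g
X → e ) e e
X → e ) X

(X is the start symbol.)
Left-factoring transforms A → αβ₁ | αβ₂ into A → αA' and A' → β₁ | β₂
(α is the longest common prefix among the alternatives). Repeat until
no nonterminal has two alternatives with a common prefix.

Round 1: X has alternatives sharing prefix 'e )'. Introduce X': X → e ) X'
  Add: X' → , g
  Add: X' → e e
  Add: X' → X

No remaining common prefixes — done.

Resulting grammar:
X → e ) X'
X' → , g
X' → e e
X' → X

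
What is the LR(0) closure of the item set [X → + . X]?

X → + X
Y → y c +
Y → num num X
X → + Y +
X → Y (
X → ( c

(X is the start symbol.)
Start with: [X → + . X]
  [X → + . X] has the dot before X: add [X → . + X], [X → . + Y +], [X → . Y (], [X → . ( c]
  [X → . Y (] has the dot before Y: add [Y → . y c +], [Y → . num num X]
No further items can be added.

CLOSURE = { [X → + . X], [X → . ( c], [X → . + X], [X → . + Y +], [X → . Y (], [Y → . num num X], [Y → . y c +] }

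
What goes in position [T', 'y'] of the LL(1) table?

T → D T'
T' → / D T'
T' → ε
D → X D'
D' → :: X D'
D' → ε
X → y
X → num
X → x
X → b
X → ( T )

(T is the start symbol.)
Empty (error entry)

To find M[T', 'y'], we find productions for T' where 'y' is in the predict set (PREDICT(N → α) = (FIRST(α) \ {ε}) ∪ (FOLLOW(N) if α ⇒* ε)).

Relevant sets:
  FOLLOW(T') = { $, ')' }

T' → / D T': PREDICT = { '/' }
T' → ε: PREDICT = { $, ')' }

M[T', 'y'] is empty (no production applies)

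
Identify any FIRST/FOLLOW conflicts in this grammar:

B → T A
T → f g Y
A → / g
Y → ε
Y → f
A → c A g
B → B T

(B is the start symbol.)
A FIRST/FOLLOW conflict occurs when a non-terminal N has a nullable alternative N → β (β ⇒* ε) and another alternative N → α with FIRST(α) ∩ FOLLOW(N) ≠ ∅: on such a lookahead the parser cannot decide between expanding α and letting N vanish via β.

Nullable non-terminals: Y.

Y: nullable alternative(s) Y → ε; FOLLOW(Y) = { $, '/', 'c', 'f' }
  Y → ε: FIRST \ {ε} = { } — this is the only nullable alternative, skip
  Y → f: FIRST \ {ε} = { 'f' } — overlaps FOLLOW(Y) on { 'f' }: CONFLICT

A, B, T have no nullable alternative, so no FIRST/FOLLOW check is needed there.

So the grammar has 1 FIRST/FOLLOW conflict (marked CONFLICT above).

Answer: Yes. Y → f with FOLLOW(Y) on { 'f' }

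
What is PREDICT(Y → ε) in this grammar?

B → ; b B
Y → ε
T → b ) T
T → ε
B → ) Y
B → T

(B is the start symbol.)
{ $ }

PREDICT(Y → ε) = (FIRST(RHS) \ {ε}) ∪ (FOLLOW(Y) if ε ∈ FIRST(RHS), i.e. RHS ⇒* ε)
The right-hand side is ε (FIRST(ε) = { ε }), so the predict set is FOLLOW(Y) = { $ }
PREDICT(Y → ε) = { $ }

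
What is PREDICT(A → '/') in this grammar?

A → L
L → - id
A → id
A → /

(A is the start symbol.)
{ '/' }

PREDICT(A → '/') = (FIRST(RHS) \ {ε}) ∪ (FOLLOW(A) if ε ∈ FIRST(RHS), i.e. RHS ⇒* ε)
FIRST('/') = { '/' }
ε ∉ FIRST('/'), so FOLLOW(A) is not added.
PREDICT(A → '/') = { '/' }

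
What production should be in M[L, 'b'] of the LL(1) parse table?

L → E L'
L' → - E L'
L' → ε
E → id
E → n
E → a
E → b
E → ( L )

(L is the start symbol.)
L → E L'

To find M[L, 'b'], we find productions for L where 'b' is in the predict set (PREDICT(N → α) = (FIRST(α) \ {ε}) ∪ (FOLLOW(N) if α ⇒* ε)).

Relevant sets:
  FIRST(E) = { '(', 'a', 'b', 'id', 'n' }

L → E L': PREDICT = { '(', 'a', 'b', 'id', 'n' }
  'b' is in predict set, so this production goes in M[L, 'b']

M[L, 'b'] = L → E L'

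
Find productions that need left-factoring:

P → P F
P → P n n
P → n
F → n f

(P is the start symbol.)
Left-factoring is needed when two productions for the same non-terminal
share a common prefix on the right-hand side.

Productions for P:
  P → P F
  P → P n n
  P → n

Found common prefix 'P' in productions for P

Answer: Yes, P has productions with common prefix 'P'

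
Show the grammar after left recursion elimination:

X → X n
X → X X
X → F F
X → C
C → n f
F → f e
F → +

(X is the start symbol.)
X is directly left-recursive. The standard transformation for
  A → A α₁ | ... | A α_m | β₁ | ... | β_n
is
  A  → β₁ A' | ... | β_n A'
  A' → α₁ A' | ... | α_m A' | ε

X → F F becomes X → F F X'
X → C becomes X → C X'
X → X n becomes X' → n X'
X → X X becomes X' → X X'
Add X' → ε

Productions for other non-terminals are unchanged:
  C → n f
  F → f e
  F → +

Resulting grammar:
X → F F X'
X → C X'
X' → n X'
X' → X X'
X' → ε
C → n f
F → f e
F → +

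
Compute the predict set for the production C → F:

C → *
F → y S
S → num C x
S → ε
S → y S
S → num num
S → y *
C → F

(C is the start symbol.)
{ 'y' }

PREDICT(C → F) = (FIRST(RHS) \ {ε}) ∪ (FOLLOW(C) if ε ∈ FIRST(RHS), i.e. RHS ⇒* ε)
FIRST(F) = { 'y' }
FIRST(F) = { 'y' }
ε ∉ FIRST(F), so FOLLOW(C) is not added.
PREDICT(C → F) = { 'y' }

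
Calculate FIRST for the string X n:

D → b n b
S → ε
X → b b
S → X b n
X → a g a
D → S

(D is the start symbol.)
FIRST sets of the non-terminals involved (from the grammar, by fixed-point iteration):
  FIRST(X) = { 'a', 'b' }

To compute FIRST(X n), process the symbols left to right:
Symbol X is a non-terminal. Add FIRST(X) \ {ε} = { 'a', 'b' }
X is not nullable (ε ∉ FIRST(X)), so stop here.
FIRST(X n) = { 'a', 'b' }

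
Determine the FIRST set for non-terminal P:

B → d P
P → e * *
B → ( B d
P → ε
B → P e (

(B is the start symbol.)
To compute FIRST(P), examine every production with P on the left-hand side, reading each right-hand side left to right until a non-nullable symbol is reached.

From P → e * *:
  - e is a terminal: add 'e' and stop
From P → ε:
  - ε-production, so ε ∈ FIRST(P)

Collecting: FIRST(P) = { 'e', ε }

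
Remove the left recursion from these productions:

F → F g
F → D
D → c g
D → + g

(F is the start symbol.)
F → D F'
F' → g F'
F' → ε
D → c g
D → + g

F is directly left-recursive. The standard transformation for
  A → A α₁ | ... | A α_m | β₁ | ... | β_n
is
  A  → β₁ A' | ... | β_n A'
  A' → α₁ A' | ... | α_m A' | ε

F → D becomes F → D F'
F → F g becomes F' → g F'
Add F' → ε

Productions for other non-terminals are unchanged:
  D → c g
  D → + g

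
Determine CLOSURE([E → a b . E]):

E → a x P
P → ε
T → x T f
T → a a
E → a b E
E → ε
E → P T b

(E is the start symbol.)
{ [E → . P T b], [E → . a b E], [E → . a x P], [E → .], [E → a b . E], [P → .] }

To compute CLOSURE, for each item [A → α.Bβ] where B is a non-terminal, add [B → .γ] for all productions B → γ; repeat for the newly added items until nothing changes.

Start with: [E → a b . E]
  [E → a b . E] has the dot before E: add [E → . a x P], [E → . a b E], [E → .], [E → . P T b]
  [E → . P T b] has the dot before P: add [P → .]
No further items can be added.

CLOSURE = { [E → . P T b], [E → . a b E], [E → . a x P], [E → .], [E → a b . E], [P → .] }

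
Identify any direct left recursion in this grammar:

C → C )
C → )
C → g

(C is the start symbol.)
Yes, C is left-recursive

C → C ): LEFT RECURSIVE (starts with C)
C → ): starts with ')'
C → g: starts with g

The grammar has direct left recursion on: C.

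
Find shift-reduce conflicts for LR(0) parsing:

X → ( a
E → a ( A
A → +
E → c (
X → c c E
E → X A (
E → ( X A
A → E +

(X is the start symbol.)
No shift-reduce conflicts

A shift-reduce conflict occurs when an LR(0) state has both:
  - a complete (reduce) item [A → α .] (dot at the end), and
  - a shift item [B → β . c γ] (dot before a terminal).

Augment with X' → X and build the canonical LR(0) collection (I0 = CLOSURE({[X' → . X]}), then GOTO on every symbol after a dot until no new states appear). It has 21 states:
  I0: { [X → . ( a], [X → . c c E], [X' → . X] }  — shift
  I1: { [X → ( . a] }  — shift
  I2: { [X' → X .] }  — accept
  I3: { [X → c . c E] }  — shift
  I4: { [E → . ( X A], [E → . X A (], [E → . a ( A], [E → . c (], [X → . ( a], [X → . c c E], [X → c c . E] }  — shift
  I5: { [E → ( . X A], [X → ( . a], [X → . ( a], [X → . c c E] }  — shift
  I6: { [X → c c E .] }  — reduce
  I7: { [A → . +], [A → . E +], [E → . ( X A], [E → . X A (], [E → . a ( A], [E → . c (], [E → X . A (], [X → . ( a], [X → . c c E] }  — shift
  I8: { [E → a . ( A] }  — shift
  I9: { [E → c . (], [X → c . c E] }  — shift
  I10: { [E → c ( .] }  — reduce
  I11: { [A → . +], [A → . E +], [E → . ( X A], [E → . X A (], [E → . a ( A], [E → . c (], [E → a ( . A], [X → . ( a], [X → . c c E] }  — shift
  I12: { [A → + .] }  — reduce
  I13: { [E → a ( A .] }  — reduce
  I14: { [A → E . +] }  — shift
  I15: { [A → E + .] }  — reduce
  I16: { [E → X A . (] }  — shift
  I17: { [E → X A ( .] }  — reduce
  I18: { [A → . +], [A → . E +], [E → ( X . A], [E → . ( X A], [E → . X A (], [E → . a ( A], [E → . c (], [X → . ( a], [X → . c c E] }  — shift
  I19: { [X → ( a .] }  — reduce
  I20: { [E → ( X A .] }  — reduce

No state contains both a complete item and a shift item.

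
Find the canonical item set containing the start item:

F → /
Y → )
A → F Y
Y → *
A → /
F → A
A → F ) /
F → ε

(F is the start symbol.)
{ [A → . /], [A → . F ) /], [A → . F Y], [F → . /], [F → . A], [F → .], [F' → . F] }

First, augment the grammar with F' → F
I₀ = CLOSURE({ [F' → . F] }):
  [F' → . F] has the dot before F: add [F → . /], [F → . A], [F → .]
  [F → . A] has the dot before A: add [A → . F Y], [A → . /], [A → . F ) /]
No further items can be added.

I₀ = { [A → . /], [A → . F ) /], [A → . F Y], [F → . /], [F → . A], [F → .], [F' → . F] }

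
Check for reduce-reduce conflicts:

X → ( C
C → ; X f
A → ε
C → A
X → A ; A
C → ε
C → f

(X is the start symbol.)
A reduce-reduce conflict occurs when an LR(0) state has two complete items [A → α .] and [B → β .] — both call for a reduction, and with no lookahead the parser cannot choose between them.

Augment with X' → X and build the canonical LR(0) collection (I0 = CLOSURE({[X' → . X]}), then GOTO on every symbol after a dot until no new states appear). It has 12 states:
  I0: { [A → .], [X → . ( C], [X → . A ; A], [X' → . X] }  — shift, reduce
  I1: { [A → .], [C → . ; X f], [C → . A], [C → . f], [C → .], [X → ( . C] }  — shift, 2 reduces
  I2: { [X → A . ; A] }  — shift
  I3: { [X' → X .] }  — accept
  I4: { [A → .], [X → A ; . A] }  — reduce
  I5: { [X → A ; A .] }  — reduce
  I6: { [A → .], [C → ; . X f], [X → . ( C], [X → . A ; A] }  — shift, reduce
  I7: { [C → A .] }  — reduce
  I8: { [X → ( C .] }  — reduce
  I9: { [C → f .] }  — reduce
  I10: { [C → ; X . f] }  — shift
  I11: { [C → ; X f .] }  — reduce

I1 contains complete items [A → .], [C → .] — reduce-reduce conflict.

Answer: Yes — I1: [A → .] vs [C → .]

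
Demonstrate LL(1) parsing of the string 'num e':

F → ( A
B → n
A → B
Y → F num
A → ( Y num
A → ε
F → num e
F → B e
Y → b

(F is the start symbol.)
LL(1) parsing maintains a stack (initially the start symbol over $) and the input. At each step: if the stack top is a terminal, match it against the current input token; if it is a non-terminal N, replace it with the RHS of M[N, lookahead] (the unique production whose predict set contains the lookahead).

Stack is shown with the top on the left.

Stack    Input    Action
------------------------
F $      num e $  output F → num e
num e $  num e $  match 'num'
e $      e $      match 'e'
$        $        accept

The string is accepted.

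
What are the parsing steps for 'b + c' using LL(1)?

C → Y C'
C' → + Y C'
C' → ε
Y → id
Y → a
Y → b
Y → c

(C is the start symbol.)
LL(1) parsing maintains a stack (initially the start symbol over $) and the input. At each step: if the stack top is a terminal, match it against the current input token; if it is a non-terminal N, replace it with the RHS of M[N, lookahead] (the unique production whose predict set contains the lookahead).

Stack is shown with the top on the left.

Stack     Input    Action
-------------------------
C $       b + c $  output C → Y C'
Y C' $    b + c $  output Y → b
b C' $    b + c $  match 'b'
C' $      + c $    output C' → + Y C'
+ Y C' $  + c $    match '+'
Y C' $    c $      output Y → c
c C' $    c $      match 'c'
C' $      $        output C' → ε
$         $        accept

The string is accepted.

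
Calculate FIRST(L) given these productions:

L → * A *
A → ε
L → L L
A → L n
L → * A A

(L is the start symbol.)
From L → * A *:
  - '*' is a terminal: add '*' and stop
From L → L L:
  - L is the symbol being defined: contributes nothing new
    L is not nullable, so stop
From L → * A A:
  - '*' is a terminal: add '*' and stop

Collecting: FIRST(L) = { '*' }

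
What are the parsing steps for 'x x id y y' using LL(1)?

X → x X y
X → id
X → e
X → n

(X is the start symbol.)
LL(1) parsing maintains a stack (initially the start symbol over $) and the input. At each step: if the stack top is a terminal, match it against the current input token; if it is a non-terminal N, replace it with the RHS of M[N, lookahead] (the unique production whose predict set contains the lookahead).

Stack is shown with the top on the left.

Stack      Input         Action
-------------------------------
X $        x x id y y $  output X → x X y
x X y $    x x id y y $  match 'x'
X y $      x id y y $    output X → x X y
x X y y $  x id y y $    match 'x'
X y y $    id y y $      output X → id
id y y $   id y y $      match 'id'
y y $      y y $         match 'y'
y $        y $           match 'y'
$          $             accept

The string is accepted.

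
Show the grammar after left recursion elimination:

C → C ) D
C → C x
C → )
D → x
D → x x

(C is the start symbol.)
C is directly left-recursive. The standard transformation for
  A → A α₁ | ... | A α_m | β₁ | ... | β_n
is
  A  → β₁ A' | ... | β_n A'
  A' → α₁ A' | ... | α_m A' | ε

C → ) becomes C → ) C'
C → C ) D becomes C' → ) D C'
C → C x becomes C' → x C'
Add C' → ε

Productions for other non-terminals are unchanged:
  D → x
  D → x x

Resulting grammar:
C → ) C'
C' → ) D C'
C' → x C'
C' → ε
D → x
D → x x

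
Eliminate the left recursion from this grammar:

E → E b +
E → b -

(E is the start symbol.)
E is directly left-recursive. The standard transformation for
  A → A α₁ | ... | A α_m | β₁ | ... | β_n
is
  A  → β₁ A' | ... | β_n A'
  A' → α₁ A' | ... | α_m A' | ε

E → b - becomes E → b - E'
E → E b + becomes E' → b + E'
Add E' → ε

Resulting grammar:
E → b - E'
E' → b + E'
E' → ε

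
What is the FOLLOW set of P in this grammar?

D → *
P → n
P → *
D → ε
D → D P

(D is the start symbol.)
{ $, '*', 'n' }

To compute FOLLOW(P), find every occurrence of P on a right-hand side N → α P β: add FIRST(β) \ {ε}, and if β is empty or nullable also add FOLLOW(N). Iterate to a fixed point.

In D → D P: P is at the end, add FOLLOW(D)

The FOLLOW sets referred to above (computed the same way, to a fixed point):
  FOLLOW(D) = { $, '*', 'n' }

Taking the union: FOLLOW(P) = { $, '*', 'n' }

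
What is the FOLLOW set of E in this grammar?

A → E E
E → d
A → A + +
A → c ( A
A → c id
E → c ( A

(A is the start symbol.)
To compute FOLLOW(E), find every occurrence of E on a right-hand side N → α E β: add FIRST(β) \ {ε}, and if β is empty or nullable also add FOLLOW(N). Iterate to a fixed point.

In A → E E: E is followed by E, add FIRST(E) \ {ε} = { 'c', 'd' }
In A → E E: E is at the end, add FOLLOW(A)

The FOLLOW sets referred to above (computed the same way, to a fixed point):
  FOLLOW(A) = { $, '+', 'c', 'd' }

Taking the union: FOLLOW(E) = { $, '+', 'c', 'd' }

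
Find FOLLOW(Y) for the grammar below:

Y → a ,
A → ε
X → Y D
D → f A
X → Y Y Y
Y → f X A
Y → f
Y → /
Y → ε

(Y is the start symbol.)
Y is the start symbol, so $ ∈ FOLLOW(Y).
In X → Y D: Y is followed by D, add FIRST(D) \ {ε} = { 'f' }
In X → Y Y Y: Y is followed by Y Y, add FIRST(Y Y) \ {ε} = { '/', 'a', 'f' }
  Y Y is nullable, so also add FOLLOW(X)
In X → Y Y Y: Y is followed by Y, add FIRST(Y) \ {ε} = { '/', 'a', 'f' }
  Y is nullable, so also add FOLLOW(X)
In X → Y Y Y: Y is at the end, add FOLLOW(X)

The FOLLOW sets referred to above (computed the same way, to a fixed point):
  FOLLOW(X) = { $, '/', 'a', 'f' }

Taking the union: FOLLOW(Y) = { $, '/', 'a', 'f' }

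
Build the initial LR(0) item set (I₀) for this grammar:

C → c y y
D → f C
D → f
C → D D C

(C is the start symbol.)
{ [C → . D D C], [C → . c y y], [C' → . C], [D → . f C], [D → . f] }

First, augment the grammar with C' → C
I₀ = CLOSURE({ [C' → . C] }):
  [C' → . C] has the dot before C: add [C → . c y y], [C → . D D C]
  [C → . D D C] has the dot before D: add [D → . f C], [D → . f]
No further items can be added.

I₀ = { [C → . D D C], [C → . c y y], [C' → . C], [D → . f C], [D → . f] }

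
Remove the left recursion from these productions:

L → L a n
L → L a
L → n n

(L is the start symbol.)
L is directly left-recursive. The standard transformation for
  A → A α₁ | ... | A α_m | β₁ | ... | β_n
is
  A  → β₁ A' | ... | β_n A'
  A' → α₁ A' | ... | α_m A' | ε

L → n n becomes L → n n L'
L → L a n becomes L' → a n L'
L → L a becomes L' → a L'
Add L' → ε

Resulting grammar:
L → n n L'
L' → a n L'
L' → a L'
L' → ε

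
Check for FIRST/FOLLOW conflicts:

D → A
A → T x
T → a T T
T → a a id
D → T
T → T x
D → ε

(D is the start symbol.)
No FIRST/FOLLOW conflicts.

Nullable non-terminals: D.
FIRST sets used below: FIRST(A) = { 'a' }, FIRST(T) = { 'a' }

D: nullable alternative(s) D → ε; FOLLOW(D) = { $ }
  D → A: FIRST \ {ε} = { 'a' } — disjoint from FOLLOW(D)
  D → T: FIRST \ {ε} = { 'a' } — disjoint from FOLLOW(D)
  D → ε: FIRST \ {ε} = { } — this is the only nullable alternative, skip

A, T have no nullable alternative, so no FIRST/FOLLOW check is needed there.

No FIRST/FOLLOW conflicts found.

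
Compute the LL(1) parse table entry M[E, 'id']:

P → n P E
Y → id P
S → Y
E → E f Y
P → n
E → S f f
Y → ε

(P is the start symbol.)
E → E f Y, E → S f f

To find M[E, 'id'], we find productions for E where 'id' is in the predict set (PREDICT(N → α) = (FIRST(α) \ {ε}) ∪ (FOLLOW(N) if α ⇒* ε)).

Relevant sets:
  FIRST(E) = { 'f', 'id' }
  FIRST(S) = { 'id', ε }

E → E f Y: PREDICT = { 'f', 'id' }
  'id' is in predict set, so this production goes in M[E, 'id']
E → S f f: PREDICT = { 'f', 'id' }
  'id' is in predict set, so this production goes in M[E, 'id']

M[E, 'id'] = E → E f Y, E → S f f  (a multiply-defined cell — the grammar is not LL(1))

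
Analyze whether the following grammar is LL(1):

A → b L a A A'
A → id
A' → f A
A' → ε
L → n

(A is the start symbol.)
No. Predict set conflict for A': { 'f' }

Relevant sets:
  FOLLOW(A') = { $, 'f' }

For A:
  PREDICT(A → b L a A A') = { 'b' }
  PREDICT(A → id) = { 'id' }
For A':
  PREDICT(A' → f A) = { 'f' }
  PREDICT(A' → ε) = { $, 'f' }
L has a single production, so nothing to check there.

Conflict found: Predict set conflict for A': { 'f' }
The grammar is NOT LL(1).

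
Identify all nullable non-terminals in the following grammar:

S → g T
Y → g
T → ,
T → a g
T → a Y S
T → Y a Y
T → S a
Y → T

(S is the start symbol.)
None

A non-terminal is nullable if it can derive ε (the empty string): either it has an ε-production, or it has a production whose right-hand side consists entirely of nullable non-terminals.

There are no ε-productions, so no non-terminal can derive ε.
No non-terminals are nullable.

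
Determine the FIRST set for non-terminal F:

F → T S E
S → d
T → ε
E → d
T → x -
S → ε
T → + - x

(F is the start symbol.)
{ '+', 'd', 'x' }

To compute FIRST(F), examine every production with F on the left-hand side, reading each right-hand side left to right until a non-nullable symbol is reached.

FIRST sets of the other non-terminals involved (by the same procedure, iterated to a fixed point):
  FIRST(T) = { '+', 'x', ε }
  FIRST(S) = { 'd', ε }
  FIRST(E) = { 'd' }

From F → T S E:
  - T is a non-terminal: add FIRST(T) \ {ε} = { '+', 'x' }
    T is nullable, so continue to the next symbol
  - S is a non-terminal: add FIRST(S) \ {ε} = { 'd' }
    S is nullable, so continue to the next symbol
  - E is a non-terminal: add FIRST(E) \ {ε} = { 'd' }
    E is not nullable, so stop

Collecting: FIRST(F) = { '+', 'd', 'x' }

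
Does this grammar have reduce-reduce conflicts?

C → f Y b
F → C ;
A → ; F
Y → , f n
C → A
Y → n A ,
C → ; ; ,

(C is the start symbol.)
No reduce-reduce conflicts

A reduce-reduce conflict occurs when an LR(0) state has two complete items [A → α .] and [B → β .] — both call for a reduction, and with no lookahead the parser cannot choose between them.

Augment with C' → C and build the canonical LR(0) collection (I0 = CLOSURE({[C' → . C]}), then GOTO on every symbol after a dot until no new states appear). It has 19 states:
  I0: { [A → . ; F], [C → . ; ; ,], [C → . A], [C → . f Y b], [C' → . C] }  — shift
  I1: { [A → . ; F], [A → ; . F], [C → . ; ; ,], [C → . A], [C → . f Y b], [C → ; . ; ,], [F → . C ;] }  — shift
  I2: { [C → A .] }  — reduce
  I3: { [C' → C .] }  — accept
  I4: { [C → f . Y b], [Y → . , f n], [Y → . n A ,] }  — shift
  I5: { [Y → , . f n] }  — shift
  I6: { [C → f Y . b] }  — shift
  I7: { [A → . ; F], [Y → n . A ,] }  — shift
  I8: { [A → . ; F], [A → ; . F], [C → . ; ; ,], [C → . A], [C → . f Y b], [F → . C ;] }  — shift
  I9: { [Y → n A . ,] }  — shift
  I10: { [Y → n A , .] }  — reduce
  I11: { [F → C . ;] }  — shift
  I12: { [A → ; F .] }  — reduce
  I13: { [F → C ; .] }  — reduce
  I14: { [C → f Y b .] }  — reduce
  I15: { [Y → , f . n] }  — shift
  I16: { [Y → , f n .] }  — reduce
  I17: { [A → . ; F], [A → ; . F], [C → . ; ; ,], [C → . A], [C → . f Y b], [C → ; . ; ,], [C → ; ; . ,], [F → . C ;] }  — shift
  I18: { [C → ; ; , .] }  — reduce

No state contains more than one complete item.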